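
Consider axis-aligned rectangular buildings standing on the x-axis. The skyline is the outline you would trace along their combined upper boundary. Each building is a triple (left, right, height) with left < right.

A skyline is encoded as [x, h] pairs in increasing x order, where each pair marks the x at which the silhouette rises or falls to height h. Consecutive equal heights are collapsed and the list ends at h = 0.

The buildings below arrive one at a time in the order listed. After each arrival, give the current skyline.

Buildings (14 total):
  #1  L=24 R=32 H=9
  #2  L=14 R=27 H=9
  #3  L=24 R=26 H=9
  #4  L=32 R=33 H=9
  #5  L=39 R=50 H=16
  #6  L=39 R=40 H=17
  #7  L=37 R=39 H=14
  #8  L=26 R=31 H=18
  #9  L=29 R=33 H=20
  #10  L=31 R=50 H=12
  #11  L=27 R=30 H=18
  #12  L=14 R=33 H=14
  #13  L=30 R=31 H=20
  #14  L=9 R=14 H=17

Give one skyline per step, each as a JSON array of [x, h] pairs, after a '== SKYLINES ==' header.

== SKYLINES ==
[[24,9],[32,0]]
[[14,9],[32,0]]
[[14,9],[32,0]]
[[14,9],[33,0]]
[[14,9],[33,0],[39,16],[50,0]]
[[14,9],[33,0],[39,17],[40,16],[50,0]]
[[14,9],[33,0],[37,14],[39,17],[40,16],[50,0]]
[[14,9],[26,18],[31,9],[33,0],[37,14],[39,17],[40,16],[50,0]]
[[14,9],[26,18],[29,20],[33,0],[37,14],[39,17],[40,16],[50,0]]
[[14,9],[26,18],[29,20],[33,12],[37,14],[39,17],[40,16],[50,0]]
[[14,9],[26,18],[29,20],[33,12],[37,14],[39,17],[40,16],[50,0]]
[[14,14],[26,18],[29,20],[33,12],[37,14],[39,17],[40,16],[50,0]]
[[14,14],[26,18],[29,20],[33,12],[37,14],[39,17],[40,16],[50,0]]
[[9,17],[14,14],[26,18],[29,20],[33,12],[37,14],[39,17],[40,16],[50,0]]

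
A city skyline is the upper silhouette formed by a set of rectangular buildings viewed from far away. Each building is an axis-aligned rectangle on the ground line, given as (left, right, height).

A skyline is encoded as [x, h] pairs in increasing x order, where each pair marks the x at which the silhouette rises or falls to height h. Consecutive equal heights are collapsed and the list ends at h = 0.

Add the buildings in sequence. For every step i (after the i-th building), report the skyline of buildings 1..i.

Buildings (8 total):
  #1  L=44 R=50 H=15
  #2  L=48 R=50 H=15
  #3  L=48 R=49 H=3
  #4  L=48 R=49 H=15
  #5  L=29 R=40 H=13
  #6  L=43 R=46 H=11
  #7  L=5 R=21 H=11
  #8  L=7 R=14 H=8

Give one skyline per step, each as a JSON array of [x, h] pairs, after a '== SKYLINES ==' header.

== SKYLINES ==
[[44,15],[50,0]]
[[44,15],[50,0]]
[[44,15],[50,0]]
[[44,15],[50,0]]
[[29,13],[40,0],[44,15],[50,0]]
[[29,13],[40,0],[43,11],[44,15],[50,0]]
[[5,11],[21,0],[29,13],[40,0],[43,11],[44,15],[50,0]]
[[5,11],[21,0],[29,13],[40,0],[43,11],[44,15],[50,0]]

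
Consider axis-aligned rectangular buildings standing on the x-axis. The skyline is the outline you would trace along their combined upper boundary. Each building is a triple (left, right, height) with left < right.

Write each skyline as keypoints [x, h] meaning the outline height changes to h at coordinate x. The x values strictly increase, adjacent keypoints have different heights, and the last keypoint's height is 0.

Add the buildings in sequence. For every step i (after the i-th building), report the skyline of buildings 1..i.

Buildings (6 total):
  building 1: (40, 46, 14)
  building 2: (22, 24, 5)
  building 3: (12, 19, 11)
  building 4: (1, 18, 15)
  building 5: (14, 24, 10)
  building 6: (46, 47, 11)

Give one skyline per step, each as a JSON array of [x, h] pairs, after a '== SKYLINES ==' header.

== SKYLINES ==
[[40,14],[46,0]]
[[22,5],[24,0],[40,14],[46,0]]
[[12,11],[19,0],[22,5],[24,0],[40,14],[46,0]]
[[1,15],[18,11],[19,0],[22,5],[24,0],[40,14],[46,0]]
[[1,15],[18,11],[19,10],[24,0],[40,14],[46,0]]
[[1,15],[18,11],[19,10],[24,0],[40,14],[46,11],[47,0]]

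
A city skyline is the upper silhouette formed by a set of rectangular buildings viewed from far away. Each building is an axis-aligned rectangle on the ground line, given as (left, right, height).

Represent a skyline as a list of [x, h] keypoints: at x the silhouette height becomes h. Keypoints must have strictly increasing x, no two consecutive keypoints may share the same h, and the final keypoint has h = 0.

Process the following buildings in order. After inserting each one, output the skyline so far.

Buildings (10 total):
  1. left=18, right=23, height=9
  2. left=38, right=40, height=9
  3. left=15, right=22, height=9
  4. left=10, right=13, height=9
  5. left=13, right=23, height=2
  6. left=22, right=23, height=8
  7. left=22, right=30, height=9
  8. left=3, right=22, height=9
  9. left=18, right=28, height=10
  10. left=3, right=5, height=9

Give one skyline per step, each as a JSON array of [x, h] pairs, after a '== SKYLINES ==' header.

== SKYLINES ==
[[18,9],[23,0]]
[[18,9],[23,0],[38,9],[40,0]]
[[15,9],[23,0],[38,9],[40,0]]
[[10,9],[13,0],[15,9],[23,0],[38,9],[40,0]]
[[10,9],[13,2],[15,9],[23,0],[38,9],[40,0]]
[[10,9],[13,2],[15,9],[23,0],[38,9],[40,0]]
[[10,9],[13,2],[15,9],[30,0],[38,9],[40,0]]
[[3,9],[30,0],[38,9],[40,0]]
[[3,9],[18,10],[28,9],[30,0],[38,9],[40,0]]
[[3,9],[18,10],[28,9],[30,0],[38,9],[40,0]]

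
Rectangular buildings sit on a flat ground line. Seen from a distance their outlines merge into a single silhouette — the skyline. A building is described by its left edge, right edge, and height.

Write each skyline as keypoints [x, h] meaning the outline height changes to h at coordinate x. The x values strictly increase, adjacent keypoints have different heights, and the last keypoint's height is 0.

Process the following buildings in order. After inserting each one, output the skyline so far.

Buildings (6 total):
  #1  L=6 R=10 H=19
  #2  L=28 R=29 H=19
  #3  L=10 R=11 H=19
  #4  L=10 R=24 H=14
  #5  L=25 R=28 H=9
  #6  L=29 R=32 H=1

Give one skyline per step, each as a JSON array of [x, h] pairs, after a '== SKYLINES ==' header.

== SKYLINES ==
[[6,19],[10,0]]
[[6,19],[10,0],[28,19],[29,0]]
[[6,19],[11,0],[28,19],[29,0]]
[[6,19],[11,14],[24,0],[28,19],[29,0]]
[[6,19],[11,14],[24,0],[25,9],[28,19],[29,0]]
[[6,19],[11,14],[24,0],[25,9],[28,19],[29,1],[32,0]]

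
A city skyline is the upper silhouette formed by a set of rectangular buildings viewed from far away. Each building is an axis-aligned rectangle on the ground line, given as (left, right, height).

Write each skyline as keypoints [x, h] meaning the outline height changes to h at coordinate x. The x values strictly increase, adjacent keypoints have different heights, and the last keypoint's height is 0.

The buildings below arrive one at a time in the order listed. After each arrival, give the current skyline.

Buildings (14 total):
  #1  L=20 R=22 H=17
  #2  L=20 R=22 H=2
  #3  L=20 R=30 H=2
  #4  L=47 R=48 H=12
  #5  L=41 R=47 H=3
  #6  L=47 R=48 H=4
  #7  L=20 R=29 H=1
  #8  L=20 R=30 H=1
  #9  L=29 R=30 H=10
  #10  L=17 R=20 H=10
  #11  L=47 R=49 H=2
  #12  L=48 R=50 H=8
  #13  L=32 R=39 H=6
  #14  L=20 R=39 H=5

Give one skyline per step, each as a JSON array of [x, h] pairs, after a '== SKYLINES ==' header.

== SKYLINES ==
[[20,17],[22,0]]
[[20,17],[22,0]]
[[20,17],[22,2],[30,0]]
[[20,17],[22,2],[30,0],[47,12],[48,0]]
[[20,17],[22,2],[30,0],[41,3],[47,12],[48,0]]
[[20,17],[22,2],[30,0],[41,3],[47,12],[48,0]]
[[20,17],[22,2],[30,0],[41,3],[47,12],[48,0]]
[[20,17],[22,2],[30,0],[41,3],[47,12],[48,0]]
[[20,17],[22,2],[29,10],[30,0],[41,3],[47,12],[48,0]]
[[17,10],[20,17],[22,2],[29,10],[30,0],[41,3],[47,12],[48,0]]
[[17,10],[20,17],[22,2],[29,10],[30,0],[41,3],[47,12],[48,2],[49,0]]
[[17,10],[20,17],[22,2],[29,10],[30,0],[41,3],[47,12],[48,8],[50,0]]
[[17,10],[20,17],[22,2],[29,10],[30,0],[32,6],[39,0],[41,3],[47,12],[48,8],[50,0]]
[[17,10],[20,17],[22,5],[29,10],[30,5],[32,6],[39,0],[41,3],[47,12],[48,8],[50,0]]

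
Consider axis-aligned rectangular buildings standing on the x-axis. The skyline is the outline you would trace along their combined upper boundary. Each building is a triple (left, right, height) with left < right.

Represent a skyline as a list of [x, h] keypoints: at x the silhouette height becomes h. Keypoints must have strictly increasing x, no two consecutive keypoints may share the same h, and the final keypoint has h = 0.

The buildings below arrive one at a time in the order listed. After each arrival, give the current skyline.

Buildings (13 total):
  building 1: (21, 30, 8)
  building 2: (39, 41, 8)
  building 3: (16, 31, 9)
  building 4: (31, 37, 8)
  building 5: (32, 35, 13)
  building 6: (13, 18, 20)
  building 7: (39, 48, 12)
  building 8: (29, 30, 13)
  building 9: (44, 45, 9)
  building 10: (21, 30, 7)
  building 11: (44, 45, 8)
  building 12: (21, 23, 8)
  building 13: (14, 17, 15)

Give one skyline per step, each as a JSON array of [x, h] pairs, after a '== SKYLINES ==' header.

== SKYLINES ==
[[21,8],[30,0]]
[[21,8],[30,0],[39,8],[41,0]]
[[16,9],[31,0],[39,8],[41,0]]
[[16,9],[31,8],[37,0],[39,8],[41,0]]
[[16,9],[31,8],[32,13],[35,8],[37,0],[39,8],[41,0]]
[[13,20],[18,9],[31,8],[32,13],[35,8],[37,0],[39,8],[41,0]]
[[13,20],[18,9],[31,8],[32,13],[35,8],[37,0],[39,12],[48,0]]
[[13,20],[18,9],[29,13],[30,9],[31,8],[32,13],[35,8],[37,0],[39,12],[48,0]]
[[13,20],[18,9],[29,13],[30,9],[31,8],[32,13],[35,8],[37,0],[39,12],[48,0]]
[[13,20],[18,9],[29,13],[30,9],[31,8],[32,13],[35,8],[37,0],[39,12],[48,0]]
[[13,20],[18,9],[29,13],[30,9],[31,8],[32,13],[35,8],[37,0],[39,12],[48,0]]
[[13,20],[18,9],[29,13],[30,9],[31,8],[32,13],[35,8],[37,0],[39,12],[48,0]]
[[13,20],[18,9],[29,13],[30,9],[31,8],[32,13],[35,8],[37,0],[39,12],[48,0]]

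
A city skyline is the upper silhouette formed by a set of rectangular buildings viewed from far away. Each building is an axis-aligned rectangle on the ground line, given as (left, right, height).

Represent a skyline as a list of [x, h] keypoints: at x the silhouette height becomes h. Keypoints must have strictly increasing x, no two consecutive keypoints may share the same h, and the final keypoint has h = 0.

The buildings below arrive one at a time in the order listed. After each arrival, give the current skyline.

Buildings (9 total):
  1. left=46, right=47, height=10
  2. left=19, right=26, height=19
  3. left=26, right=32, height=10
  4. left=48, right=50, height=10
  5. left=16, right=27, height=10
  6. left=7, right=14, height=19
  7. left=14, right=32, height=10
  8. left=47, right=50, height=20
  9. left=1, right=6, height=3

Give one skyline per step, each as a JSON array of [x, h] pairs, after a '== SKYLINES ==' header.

== SKYLINES ==
[[46,10],[47,0]]
[[19,19],[26,0],[46,10],[47,0]]
[[19,19],[26,10],[32,0],[46,10],[47,0]]
[[19,19],[26,10],[32,0],[46,10],[47,0],[48,10],[50,0]]
[[16,10],[19,19],[26,10],[32,0],[46,10],[47,0],[48,10],[50,0]]
[[7,19],[14,0],[16,10],[19,19],[26,10],[32,0],[46,10],[47,0],[48,10],[50,0]]
[[7,19],[14,10],[19,19],[26,10],[32,0],[46,10],[47,0],[48,10],[50,0]]
[[7,19],[14,10],[19,19],[26,10],[32,0],[46,10],[47,20],[50,0]]
[[1,3],[6,0],[7,19],[14,10],[19,19],[26,10],[32,0],[46,10],[47,20],[50,0]]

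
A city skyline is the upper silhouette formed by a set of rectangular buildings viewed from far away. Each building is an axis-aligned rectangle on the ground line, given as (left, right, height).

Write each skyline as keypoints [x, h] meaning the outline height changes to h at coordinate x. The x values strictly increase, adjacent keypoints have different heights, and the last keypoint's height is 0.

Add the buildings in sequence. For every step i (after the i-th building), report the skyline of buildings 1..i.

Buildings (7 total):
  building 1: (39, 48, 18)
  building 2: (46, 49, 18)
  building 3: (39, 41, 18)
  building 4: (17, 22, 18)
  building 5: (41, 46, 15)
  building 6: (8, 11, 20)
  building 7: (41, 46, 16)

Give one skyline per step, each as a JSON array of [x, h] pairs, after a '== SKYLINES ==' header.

== SKYLINES ==
[[39,18],[48,0]]
[[39,18],[49,0]]
[[39,18],[49,0]]
[[17,18],[22,0],[39,18],[49,0]]
[[17,18],[22,0],[39,18],[49,0]]
[[8,20],[11,0],[17,18],[22,0],[39,18],[49,0]]
[[8,20],[11,0],[17,18],[22,0],[39,18],[49,0]]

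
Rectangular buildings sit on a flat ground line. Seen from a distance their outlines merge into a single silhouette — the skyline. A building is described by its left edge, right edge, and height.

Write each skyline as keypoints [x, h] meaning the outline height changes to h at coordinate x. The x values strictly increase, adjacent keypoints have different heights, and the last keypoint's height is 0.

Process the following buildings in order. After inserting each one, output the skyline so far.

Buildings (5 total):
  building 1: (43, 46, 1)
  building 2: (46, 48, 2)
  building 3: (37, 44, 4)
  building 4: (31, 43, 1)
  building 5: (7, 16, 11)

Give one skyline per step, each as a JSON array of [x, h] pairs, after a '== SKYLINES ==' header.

== SKYLINES ==
[[43,1],[46,0]]
[[43,1],[46,2],[48,0]]
[[37,4],[44,1],[46,2],[48,0]]
[[31,1],[37,4],[44,1],[46,2],[48,0]]
[[7,11],[16,0],[31,1],[37,4],[44,1],[46,2],[48,0]]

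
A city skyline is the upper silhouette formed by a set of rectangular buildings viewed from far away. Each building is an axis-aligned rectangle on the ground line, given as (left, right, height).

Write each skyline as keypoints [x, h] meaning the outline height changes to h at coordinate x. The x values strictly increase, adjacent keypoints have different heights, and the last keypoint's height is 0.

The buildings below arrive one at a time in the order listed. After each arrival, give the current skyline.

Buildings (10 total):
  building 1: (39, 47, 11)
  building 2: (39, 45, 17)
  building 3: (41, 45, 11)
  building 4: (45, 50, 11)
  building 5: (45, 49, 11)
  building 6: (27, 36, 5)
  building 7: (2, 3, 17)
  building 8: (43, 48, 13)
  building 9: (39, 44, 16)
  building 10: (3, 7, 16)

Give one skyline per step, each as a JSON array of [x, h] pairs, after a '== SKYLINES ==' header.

== SKYLINES ==
[[39,11],[47,0]]
[[39,17],[45,11],[47,0]]
[[39,17],[45,11],[47,0]]
[[39,17],[45,11],[50,0]]
[[39,17],[45,11],[50,0]]
[[27,5],[36,0],[39,17],[45,11],[50,0]]
[[2,17],[3,0],[27,5],[36,0],[39,17],[45,11],[50,0]]
[[2,17],[3,0],[27,5],[36,0],[39,17],[45,13],[48,11],[50,0]]
[[2,17],[3,0],[27,5],[36,0],[39,17],[45,13],[48,11],[50,0]]
[[2,17],[3,16],[7,0],[27,5],[36,0],[39,17],[45,13],[48,11],[50,0]]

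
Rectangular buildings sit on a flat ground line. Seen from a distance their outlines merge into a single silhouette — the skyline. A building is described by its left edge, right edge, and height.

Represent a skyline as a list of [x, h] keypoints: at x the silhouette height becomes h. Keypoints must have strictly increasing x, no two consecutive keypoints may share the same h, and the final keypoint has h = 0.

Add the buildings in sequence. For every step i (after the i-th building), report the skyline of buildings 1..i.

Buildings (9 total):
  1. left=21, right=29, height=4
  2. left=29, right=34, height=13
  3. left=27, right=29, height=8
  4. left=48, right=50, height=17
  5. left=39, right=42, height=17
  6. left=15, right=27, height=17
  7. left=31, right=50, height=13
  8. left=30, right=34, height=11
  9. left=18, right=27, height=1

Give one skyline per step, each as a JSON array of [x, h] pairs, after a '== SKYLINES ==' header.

== SKYLINES ==
[[21,4],[29,0]]
[[21,4],[29,13],[34,0]]
[[21,4],[27,8],[29,13],[34,0]]
[[21,4],[27,8],[29,13],[34,0],[48,17],[50,0]]
[[21,4],[27,8],[29,13],[34,0],[39,17],[42,0],[48,17],[50,0]]
[[15,17],[27,8],[29,13],[34,0],[39,17],[42,0],[48,17],[50,0]]
[[15,17],[27,8],[29,13],[39,17],[42,13],[48,17],[50,0]]
[[15,17],[27,8],[29,13],[39,17],[42,13],[48,17],[50,0]]
[[15,17],[27,8],[29,13],[39,17],[42,13],[48,17],[50,0]]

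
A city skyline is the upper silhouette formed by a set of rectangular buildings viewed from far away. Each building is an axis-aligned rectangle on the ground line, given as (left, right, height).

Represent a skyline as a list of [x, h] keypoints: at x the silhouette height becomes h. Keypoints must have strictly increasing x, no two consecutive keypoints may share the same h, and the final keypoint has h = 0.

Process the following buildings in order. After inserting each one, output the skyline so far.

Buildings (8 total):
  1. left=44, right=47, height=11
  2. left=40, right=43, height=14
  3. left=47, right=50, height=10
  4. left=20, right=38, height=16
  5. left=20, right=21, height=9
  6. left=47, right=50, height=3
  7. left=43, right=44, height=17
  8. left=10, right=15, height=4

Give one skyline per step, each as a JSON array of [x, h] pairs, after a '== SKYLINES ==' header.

== SKYLINES ==
[[44,11],[47,0]]
[[40,14],[43,0],[44,11],[47,0]]
[[40,14],[43,0],[44,11],[47,10],[50,0]]
[[20,16],[38,0],[40,14],[43,0],[44,11],[47,10],[50,0]]
[[20,16],[38,0],[40,14],[43,0],[44,11],[47,10],[50,0]]
[[20,16],[38,0],[40,14],[43,0],[44,11],[47,10],[50,0]]
[[20,16],[38,0],[40,14],[43,17],[44,11],[47,10],[50,0]]
[[10,4],[15,0],[20,16],[38,0],[40,14],[43,17],[44,11],[47,10],[50,0]]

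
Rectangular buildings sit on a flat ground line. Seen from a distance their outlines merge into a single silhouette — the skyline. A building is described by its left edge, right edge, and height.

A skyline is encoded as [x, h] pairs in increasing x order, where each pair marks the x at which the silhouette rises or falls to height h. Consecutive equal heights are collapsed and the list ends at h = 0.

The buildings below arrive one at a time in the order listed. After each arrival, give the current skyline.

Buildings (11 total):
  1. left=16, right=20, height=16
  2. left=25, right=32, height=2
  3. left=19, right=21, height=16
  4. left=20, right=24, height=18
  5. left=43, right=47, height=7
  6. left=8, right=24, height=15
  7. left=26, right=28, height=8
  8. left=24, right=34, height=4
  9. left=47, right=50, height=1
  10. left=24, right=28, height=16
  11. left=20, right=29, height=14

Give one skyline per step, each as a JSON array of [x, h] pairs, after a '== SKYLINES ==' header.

== SKYLINES ==
[[16,16],[20,0]]
[[16,16],[20,0],[25,2],[32,0]]
[[16,16],[21,0],[25,2],[32,0]]
[[16,16],[20,18],[24,0],[25,2],[32,0]]
[[16,16],[20,18],[24,0],[25,2],[32,0],[43,7],[47,0]]
[[8,15],[16,16],[20,18],[24,0],[25,2],[32,0],[43,7],[47,0]]
[[8,15],[16,16],[20,18],[24,0],[25,2],[26,8],[28,2],[32,0],[43,7],[47,0]]
[[8,15],[16,16],[20,18],[24,4],[26,8],[28,4],[34,0],[43,7],[47,0]]
[[8,15],[16,16],[20,18],[24,4],[26,8],[28,4],[34,0],[43,7],[47,1],[50,0]]
[[8,15],[16,16],[20,18],[24,16],[28,4],[34,0],[43,7],[47,1],[50,0]]
[[8,15],[16,16],[20,18],[24,16],[28,14],[29,4],[34,0],[43,7],[47,1],[50,0]]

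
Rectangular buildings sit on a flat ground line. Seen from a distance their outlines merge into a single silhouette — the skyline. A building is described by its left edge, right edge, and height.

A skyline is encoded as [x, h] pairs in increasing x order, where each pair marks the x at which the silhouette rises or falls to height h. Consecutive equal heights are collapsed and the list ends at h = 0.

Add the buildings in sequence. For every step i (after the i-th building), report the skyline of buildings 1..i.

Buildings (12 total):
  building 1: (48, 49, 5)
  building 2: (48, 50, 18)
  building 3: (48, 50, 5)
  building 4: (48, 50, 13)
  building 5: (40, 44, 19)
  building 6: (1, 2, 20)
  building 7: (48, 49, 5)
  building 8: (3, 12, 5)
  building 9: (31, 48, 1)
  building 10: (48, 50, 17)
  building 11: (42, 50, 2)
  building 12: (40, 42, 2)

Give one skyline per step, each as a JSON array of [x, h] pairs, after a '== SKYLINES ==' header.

== SKYLINES ==
[[48,5],[49,0]]
[[48,18],[50,0]]
[[48,18],[50,0]]
[[48,18],[50,0]]
[[40,19],[44,0],[48,18],[50,0]]
[[1,20],[2,0],[40,19],[44,0],[48,18],[50,0]]
[[1,20],[2,0],[40,19],[44,0],[48,18],[50,0]]
[[1,20],[2,0],[3,5],[12,0],[40,19],[44,0],[48,18],[50,0]]
[[1,20],[2,0],[3,5],[12,0],[31,1],[40,19],[44,1],[48,18],[50,0]]
[[1,20],[2,0],[3,5],[12,0],[31,1],[40,19],[44,1],[48,18],[50,0]]
[[1,20],[2,0],[3,5],[12,0],[31,1],[40,19],[44,2],[48,18],[50,0]]
[[1,20],[2,0],[3,5],[12,0],[31,1],[40,19],[44,2],[48,18],[50,0]]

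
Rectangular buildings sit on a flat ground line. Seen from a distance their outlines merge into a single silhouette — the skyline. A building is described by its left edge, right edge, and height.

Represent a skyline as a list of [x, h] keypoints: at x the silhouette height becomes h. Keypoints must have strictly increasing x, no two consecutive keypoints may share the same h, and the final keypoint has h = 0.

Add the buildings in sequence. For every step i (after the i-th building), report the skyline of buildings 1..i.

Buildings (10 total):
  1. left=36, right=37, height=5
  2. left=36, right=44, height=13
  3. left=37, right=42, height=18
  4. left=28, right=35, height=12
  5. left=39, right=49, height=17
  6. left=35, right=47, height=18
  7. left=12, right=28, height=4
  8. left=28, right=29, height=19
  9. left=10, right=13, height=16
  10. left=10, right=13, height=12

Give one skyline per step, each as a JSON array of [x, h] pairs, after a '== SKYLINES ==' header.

== SKYLINES ==
[[36,5],[37,0]]
[[36,13],[44,0]]
[[36,13],[37,18],[42,13],[44,0]]
[[28,12],[35,0],[36,13],[37,18],[42,13],[44,0]]
[[28,12],[35,0],[36,13],[37,18],[42,17],[49,0]]
[[28,12],[35,18],[47,17],[49,0]]
[[12,4],[28,12],[35,18],[47,17],[49,0]]
[[12,4],[28,19],[29,12],[35,18],[47,17],[49,0]]
[[10,16],[13,4],[28,19],[29,12],[35,18],[47,17],[49,0]]
[[10,16],[13,4],[28,19],[29,12],[35,18],[47,17],[49,0]]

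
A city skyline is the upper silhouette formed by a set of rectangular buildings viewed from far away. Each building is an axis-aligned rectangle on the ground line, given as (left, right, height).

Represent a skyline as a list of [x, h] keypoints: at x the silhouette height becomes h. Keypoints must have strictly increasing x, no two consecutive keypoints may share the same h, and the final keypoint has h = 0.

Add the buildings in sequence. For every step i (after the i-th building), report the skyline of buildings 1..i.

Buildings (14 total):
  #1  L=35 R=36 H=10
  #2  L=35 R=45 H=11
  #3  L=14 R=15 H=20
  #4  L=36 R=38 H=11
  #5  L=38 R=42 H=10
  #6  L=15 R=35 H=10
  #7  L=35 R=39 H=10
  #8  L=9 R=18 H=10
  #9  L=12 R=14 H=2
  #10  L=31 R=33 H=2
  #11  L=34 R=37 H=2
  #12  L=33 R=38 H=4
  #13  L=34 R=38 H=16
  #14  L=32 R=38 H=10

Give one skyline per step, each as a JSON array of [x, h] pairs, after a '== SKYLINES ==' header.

== SKYLINES ==
[[35,10],[36,0]]
[[35,11],[45,0]]
[[14,20],[15,0],[35,11],[45,0]]
[[14,20],[15,0],[35,11],[45,0]]
[[14,20],[15,0],[35,11],[45,0]]
[[14,20],[15,10],[35,11],[45,0]]
[[14,20],[15,10],[35,11],[45,0]]
[[9,10],[14,20],[15,10],[35,11],[45,0]]
[[9,10],[14,20],[15,10],[35,11],[45,0]]
[[9,10],[14,20],[15,10],[35,11],[45,0]]
[[9,10],[14,20],[15,10],[35,11],[45,0]]
[[9,10],[14,20],[15,10],[35,11],[45,0]]
[[9,10],[14,20],[15,10],[34,16],[38,11],[45,0]]
[[9,10],[14,20],[15,10],[34,16],[38,11],[45,0]]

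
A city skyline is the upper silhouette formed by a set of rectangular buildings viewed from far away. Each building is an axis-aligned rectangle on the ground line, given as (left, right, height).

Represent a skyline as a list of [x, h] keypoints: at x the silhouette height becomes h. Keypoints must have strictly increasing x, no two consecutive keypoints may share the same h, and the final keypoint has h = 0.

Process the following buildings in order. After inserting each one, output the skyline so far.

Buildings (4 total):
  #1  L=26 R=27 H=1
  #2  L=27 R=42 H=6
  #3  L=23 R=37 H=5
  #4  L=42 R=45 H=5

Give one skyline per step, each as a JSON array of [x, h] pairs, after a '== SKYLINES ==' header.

== SKYLINES ==
[[26,1],[27,0]]
[[26,1],[27,6],[42,0]]
[[23,5],[27,6],[42,0]]
[[23,5],[27,6],[42,5],[45,0]]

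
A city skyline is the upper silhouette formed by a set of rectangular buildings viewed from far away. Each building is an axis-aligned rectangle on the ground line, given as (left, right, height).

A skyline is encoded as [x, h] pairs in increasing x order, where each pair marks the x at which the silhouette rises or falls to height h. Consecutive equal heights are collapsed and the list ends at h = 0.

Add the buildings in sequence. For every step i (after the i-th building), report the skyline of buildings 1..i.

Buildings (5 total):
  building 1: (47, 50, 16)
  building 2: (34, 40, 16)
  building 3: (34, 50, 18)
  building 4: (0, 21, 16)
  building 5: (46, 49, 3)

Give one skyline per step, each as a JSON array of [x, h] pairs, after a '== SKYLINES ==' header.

== SKYLINES ==
[[47,16],[50,0]]
[[34,16],[40,0],[47,16],[50,0]]
[[34,18],[50,0]]
[[0,16],[21,0],[34,18],[50,0]]
[[0,16],[21,0],[34,18],[50,0]]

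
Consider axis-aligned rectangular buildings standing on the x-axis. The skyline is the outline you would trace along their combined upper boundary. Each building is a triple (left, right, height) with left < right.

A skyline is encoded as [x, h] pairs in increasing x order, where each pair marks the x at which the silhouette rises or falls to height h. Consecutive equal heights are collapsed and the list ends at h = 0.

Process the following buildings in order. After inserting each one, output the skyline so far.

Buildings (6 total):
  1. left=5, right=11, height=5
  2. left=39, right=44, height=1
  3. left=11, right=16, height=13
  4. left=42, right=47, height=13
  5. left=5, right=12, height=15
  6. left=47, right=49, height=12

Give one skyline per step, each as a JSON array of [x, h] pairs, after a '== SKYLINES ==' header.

== SKYLINES ==
[[5,5],[11,0]]
[[5,5],[11,0],[39,1],[44,0]]
[[5,5],[11,13],[16,0],[39,1],[44,0]]
[[5,5],[11,13],[16,0],[39,1],[42,13],[47,0]]
[[5,15],[12,13],[16,0],[39,1],[42,13],[47,0]]
[[5,15],[12,13],[16,0],[39,1],[42,13],[47,12],[49,0]]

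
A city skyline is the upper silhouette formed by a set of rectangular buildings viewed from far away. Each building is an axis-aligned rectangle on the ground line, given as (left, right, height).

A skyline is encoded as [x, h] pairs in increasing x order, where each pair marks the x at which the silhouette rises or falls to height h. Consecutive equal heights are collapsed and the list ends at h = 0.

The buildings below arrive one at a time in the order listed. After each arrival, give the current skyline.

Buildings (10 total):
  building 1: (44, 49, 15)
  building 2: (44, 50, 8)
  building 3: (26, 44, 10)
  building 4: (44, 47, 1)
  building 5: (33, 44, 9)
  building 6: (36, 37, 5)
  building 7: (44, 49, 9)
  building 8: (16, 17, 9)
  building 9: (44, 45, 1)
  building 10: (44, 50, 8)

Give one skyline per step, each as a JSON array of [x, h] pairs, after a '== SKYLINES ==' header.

== SKYLINES ==
[[44,15],[49,0]]
[[44,15],[49,8],[50,0]]
[[26,10],[44,15],[49,8],[50,0]]
[[26,10],[44,15],[49,8],[50,0]]
[[26,10],[44,15],[49,8],[50,0]]
[[26,10],[44,15],[49,8],[50,0]]
[[26,10],[44,15],[49,8],[50,0]]
[[16,9],[17,0],[26,10],[44,15],[49,8],[50,0]]
[[16,9],[17,0],[26,10],[44,15],[49,8],[50,0]]
[[16,9],[17,0],[26,10],[44,15],[49,8],[50,0]]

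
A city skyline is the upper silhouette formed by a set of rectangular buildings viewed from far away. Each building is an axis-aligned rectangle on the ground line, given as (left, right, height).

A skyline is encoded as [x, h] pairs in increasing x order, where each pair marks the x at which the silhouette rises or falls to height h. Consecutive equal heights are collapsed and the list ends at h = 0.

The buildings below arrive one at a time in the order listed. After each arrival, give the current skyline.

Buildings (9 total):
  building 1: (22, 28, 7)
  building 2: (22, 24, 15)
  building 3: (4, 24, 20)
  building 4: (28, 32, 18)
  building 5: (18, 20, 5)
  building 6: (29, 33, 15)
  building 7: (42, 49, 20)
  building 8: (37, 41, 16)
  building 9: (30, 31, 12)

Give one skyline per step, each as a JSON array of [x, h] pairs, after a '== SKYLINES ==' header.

== SKYLINES ==
[[22,7],[28,0]]
[[22,15],[24,7],[28,0]]
[[4,20],[24,7],[28,0]]
[[4,20],[24,7],[28,18],[32,0]]
[[4,20],[24,7],[28,18],[32,0]]
[[4,20],[24,7],[28,18],[32,15],[33,0]]
[[4,20],[24,7],[28,18],[32,15],[33,0],[42,20],[49,0]]
[[4,20],[24,7],[28,18],[32,15],[33,0],[37,16],[41,0],[42,20],[49,0]]
[[4,20],[24,7],[28,18],[32,15],[33,0],[37,16],[41,0],[42,20],[49,0]]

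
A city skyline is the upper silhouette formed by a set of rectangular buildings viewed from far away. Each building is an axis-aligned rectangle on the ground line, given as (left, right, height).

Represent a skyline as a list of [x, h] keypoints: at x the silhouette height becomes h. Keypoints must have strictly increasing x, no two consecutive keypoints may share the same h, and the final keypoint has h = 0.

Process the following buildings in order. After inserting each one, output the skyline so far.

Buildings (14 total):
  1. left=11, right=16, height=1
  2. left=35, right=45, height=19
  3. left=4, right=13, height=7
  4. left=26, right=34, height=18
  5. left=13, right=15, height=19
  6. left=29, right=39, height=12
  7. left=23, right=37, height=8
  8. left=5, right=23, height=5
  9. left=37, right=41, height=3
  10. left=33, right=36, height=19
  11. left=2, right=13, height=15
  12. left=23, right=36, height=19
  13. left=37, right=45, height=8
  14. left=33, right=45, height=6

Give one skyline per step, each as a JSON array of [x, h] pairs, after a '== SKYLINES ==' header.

== SKYLINES ==
[[11,1],[16,0]]
[[11,1],[16,0],[35,19],[45,0]]
[[4,7],[13,1],[16,0],[35,19],[45,0]]
[[4,7],[13,1],[16,0],[26,18],[34,0],[35,19],[45,0]]
[[4,7],[13,19],[15,1],[16,0],[26,18],[34,0],[35,19],[45,0]]
[[4,7],[13,19],[15,1],[16,0],[26,18],[34,12],[35,19],[45,0]]
[[4,7],[13,19],[15,1],[16,0],[23,8],[26,18],[34,12],[35,19],[45,0]]
[[4,7],[13,19],[15,5],[23,8],[26,18],[34,12],[35,19],[45,0]]
[[4,7],[13,19],[15,5],[23,8],[26,18],[34,12],[35,19],[45,0]]
[[4,7],[13,19],[15,5],[23,8],[26,18],[33,19],[45,0]]
[[2,15],[13,19],[15,5],[23,8],[26,18],[33,19],[45,0]]
[[2,15],[13,19],[15,5],[23,19],[45,0]]
[[2,15],[13,19],[15,5],[23,19],[45,0]]
[[2,15],[13,19],[15,5],[23,19],[45,0]]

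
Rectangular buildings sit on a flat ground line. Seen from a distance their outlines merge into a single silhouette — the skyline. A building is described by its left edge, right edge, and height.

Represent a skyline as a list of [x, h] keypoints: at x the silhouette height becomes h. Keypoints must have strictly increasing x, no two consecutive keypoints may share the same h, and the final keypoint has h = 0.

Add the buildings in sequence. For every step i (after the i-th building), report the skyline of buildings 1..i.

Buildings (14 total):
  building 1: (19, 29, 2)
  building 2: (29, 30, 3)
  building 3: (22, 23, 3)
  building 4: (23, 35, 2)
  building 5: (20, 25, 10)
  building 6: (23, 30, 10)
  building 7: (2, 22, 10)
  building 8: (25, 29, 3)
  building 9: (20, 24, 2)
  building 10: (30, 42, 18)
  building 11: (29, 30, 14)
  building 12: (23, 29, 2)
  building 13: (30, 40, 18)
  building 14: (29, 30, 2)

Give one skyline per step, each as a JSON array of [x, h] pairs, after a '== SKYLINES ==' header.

== SKYLINES ==
[[19,2],[29,0]]
[[19,2],[29,3],[30,0]]
[[19,2],[22,3],[23,2],[29,3],[30,0]]
[[19,2],[22,3],[23,2],[29,3],[30,2],[35,0]]
[[19,2],[20,10],[25,2],[29,3],[30,2],[35,0]]
[[19,2],[20,10],[30,2],[35,0]]
[[2,10],[30,2],[35,0]]
[[2,10],[30,2],[35,0]]
[[2,10],[30,2],[35,0]]
[[2,10],[30,18],[42,0]]
[[2,10],[29,14],[30,18],[42,0]]
[[2,10],[29,14],[30,18],[42,0]]
[[2,10],[29,14],[30,18],[42,0]]
[[2,10],[29,14],[30,18],[42,0]]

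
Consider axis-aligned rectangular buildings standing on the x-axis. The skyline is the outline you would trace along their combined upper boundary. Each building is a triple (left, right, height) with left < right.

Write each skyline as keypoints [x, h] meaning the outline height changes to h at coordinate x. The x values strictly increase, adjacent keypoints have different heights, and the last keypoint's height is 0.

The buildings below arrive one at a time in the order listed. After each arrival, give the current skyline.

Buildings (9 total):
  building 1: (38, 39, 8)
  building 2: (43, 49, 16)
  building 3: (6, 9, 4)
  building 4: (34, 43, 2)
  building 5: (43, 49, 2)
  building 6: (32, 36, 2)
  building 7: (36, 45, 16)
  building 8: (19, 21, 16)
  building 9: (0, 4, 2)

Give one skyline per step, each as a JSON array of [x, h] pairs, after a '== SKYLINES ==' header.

== SKYLINES ==
[[38,8],[39,0]]
[[38,8],[39,0],[43,16],[49,0]]
[[6,4],[9,0],[38,8],[39,0],[43,16],[49,0]]
[[6,4],[9,0],[34,2],[38,8],[39,2],[43,16],[49,0]]
[[6,4],[9,0],[34,2],[38,8],[39,2],[43,16],[49,0]]
[[6,4],[9,0],[32,2],[38,8],[39,2],[43,16],[49,0]]
[[6,4],[9,0],[32,2],[36,16],[49,0]]
[[6,4],[9,0],[19,16],[21,0],[32,2],[36,16],[49,0]]
[[0,2],[4,0],[6,4],[9,0],[19,16],[21,0],[32,2],[36,16],[49,0]]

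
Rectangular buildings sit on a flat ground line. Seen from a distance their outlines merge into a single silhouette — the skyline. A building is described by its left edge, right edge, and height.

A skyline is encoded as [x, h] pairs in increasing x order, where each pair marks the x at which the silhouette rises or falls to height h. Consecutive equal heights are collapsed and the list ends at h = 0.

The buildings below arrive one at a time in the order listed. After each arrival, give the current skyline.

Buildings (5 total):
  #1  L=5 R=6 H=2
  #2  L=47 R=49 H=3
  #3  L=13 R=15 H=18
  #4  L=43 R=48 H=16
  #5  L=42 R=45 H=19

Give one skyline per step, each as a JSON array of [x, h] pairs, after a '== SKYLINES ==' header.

== SKYLINES ==
[[5,2],[6,0]]
[[5,2],[6,0],[47,3],[49,0]]
[[5,2],[6,0],[13,18],[15,0],[47,3],[49,0]]
[[5,2],[6,0],[13,18],[15,0],[43,16],[48,3],[49,0]]
[[5,2],[6,0],[13,18],[15,0],[42,19],[45,16],[48,3],[49,0]]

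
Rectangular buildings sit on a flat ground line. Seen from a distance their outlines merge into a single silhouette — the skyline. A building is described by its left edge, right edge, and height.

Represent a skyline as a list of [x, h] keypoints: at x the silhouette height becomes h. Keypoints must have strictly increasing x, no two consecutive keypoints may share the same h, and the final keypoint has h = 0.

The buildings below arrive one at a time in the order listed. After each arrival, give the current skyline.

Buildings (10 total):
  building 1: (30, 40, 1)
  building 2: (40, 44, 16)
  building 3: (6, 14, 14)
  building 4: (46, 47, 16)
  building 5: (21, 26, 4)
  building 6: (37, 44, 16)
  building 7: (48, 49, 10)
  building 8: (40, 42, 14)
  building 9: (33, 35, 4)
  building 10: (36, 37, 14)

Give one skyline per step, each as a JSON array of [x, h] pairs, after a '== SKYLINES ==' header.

== SKYLINES ==
[[30,1],[40,0]]
[[30,1],[40,16],[44,0]]
[[6,14],[14,0],[30,1],[40,16],[44,0]]
[[6,14],[14,0],[30,1],[40,16],[44,0],[46,16],[47,0]]
[[6,14],[14,0],[21,4],[26,0],[30,1],[40,16],[44,0],[46,16],[47,0]]
[[6,14],[14,0],[21,4],[26,0],[30,1],[37,16],[44,0],[46,16],[47,0]]
[[6,14],[14,0],[21,4],[26,0],[30,1],[37,16],[44,0],[46,16],[47,0],[48,10],[49,0]]
[[6,14],[14,0],[21,4],[26,0],[30,1],[37,16],[44,0],[46,16],[47,0],[48,10],[49,0]]
[[6,14],[14,0],[21,4],[26,0],[30,1],[33,4],[35,1],[37,16],[44,0],[46,16],[47,0],[48,10],[49,0]]
[[6,14],[14,0],[21,4],[26,0],[30,1],[33,4],[35,1],[36,14],[37,16],[44,0],[46,16],[47,0],[48,10],[49,0]]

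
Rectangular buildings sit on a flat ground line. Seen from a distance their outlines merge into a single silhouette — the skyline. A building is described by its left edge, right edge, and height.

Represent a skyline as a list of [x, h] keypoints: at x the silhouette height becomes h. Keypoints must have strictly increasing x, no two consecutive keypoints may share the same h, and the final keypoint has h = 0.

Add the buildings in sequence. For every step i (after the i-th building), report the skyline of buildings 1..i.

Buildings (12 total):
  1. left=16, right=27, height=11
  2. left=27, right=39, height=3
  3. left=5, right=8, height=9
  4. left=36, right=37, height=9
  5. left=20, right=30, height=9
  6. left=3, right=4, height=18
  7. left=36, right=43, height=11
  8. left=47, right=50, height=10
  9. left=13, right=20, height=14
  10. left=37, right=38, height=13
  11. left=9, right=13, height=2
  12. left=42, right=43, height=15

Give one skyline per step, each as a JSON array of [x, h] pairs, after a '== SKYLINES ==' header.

== SKYLINES ==
[[16,11],[27,0]]
[[16,11],[27,3],[39,0]]
[[5,9],[8,0],[16,11],[27,3],[39,0]]
[[5,9],[8,0],[16,11],[27,3],[36,9],[37,3],[39,0]]
[[5,9],[8,0],[16,11],[27,9],[30,3],[36,9],[37,3],[39,0]]
[[3,18],[4,0],[5,9],[8,0],[16,11],[27,9],[30,3],[36,9],[37,3],[39,0]]
[[3,18],[4,0],[5,9],[8,0],[16,11],[27,9],[30,3],[36,11],[43,0]]
[[3,18],[4,0],[5,9],[8,0],[16,11],[27,9],[30,3],[36,11],[43,0],[47,10],[50,0]]
[[3,18],[4,0],[5,9],[8,0],[13,14],[20,11],[27,9],[30,3],[36,11],[43,0],[47,10],[50,0]]
[[3,18],[4,0],[5,9],[8,0],[13,14],[20,11],[27,9],[30,3],[36,11],[37,13],[38,11],[43,0],[47,10],[50,0]]
[[3,18],[4,0],[5,9],[8,0],[9,2],[13,14],[20,11],[27,9],[30,3],[36,11],[37,13],[38,11],[43,0],[47,10],[50,0]]
[[3,18],[4,0],[5,9],[8,0],[9,2],[13,14],[20,11],[27,9],[30,3],[36,11],[37,13],[38,11],[42,15],[43,0],[47,10],[50,0]]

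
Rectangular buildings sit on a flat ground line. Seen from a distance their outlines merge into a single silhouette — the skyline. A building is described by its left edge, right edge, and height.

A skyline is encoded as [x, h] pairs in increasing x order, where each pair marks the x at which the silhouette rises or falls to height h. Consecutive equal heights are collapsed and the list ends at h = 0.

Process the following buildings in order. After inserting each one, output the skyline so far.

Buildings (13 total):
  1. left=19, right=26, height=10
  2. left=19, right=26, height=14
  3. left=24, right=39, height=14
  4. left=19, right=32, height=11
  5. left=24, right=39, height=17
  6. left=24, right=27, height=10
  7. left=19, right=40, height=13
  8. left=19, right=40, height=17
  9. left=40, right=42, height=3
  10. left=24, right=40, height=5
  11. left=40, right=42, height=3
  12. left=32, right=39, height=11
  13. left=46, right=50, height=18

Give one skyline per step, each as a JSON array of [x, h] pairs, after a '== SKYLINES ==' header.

== SKYLINES ==
[[19,10],[26,0]]
[[19,14],[26,0]]
[[19,14],[39,0]]
[[19,14],[39,0]]
[[19,14],[24,17],[39,0]]
[[19,14],[24,17],[39,0]]
[[19,14],[24,17],[39,13],[40,0]]
[[19,17],[40,0]]
[[19,17],[40,3],[42,0]]
[[19,17],[40,3],[42,0]]
[[19,17],[40,3],[42,0]]
[[19,17],[40,3],[42,0]]
[[19,17],[40,3],[42,0],[46,18],[50,0]]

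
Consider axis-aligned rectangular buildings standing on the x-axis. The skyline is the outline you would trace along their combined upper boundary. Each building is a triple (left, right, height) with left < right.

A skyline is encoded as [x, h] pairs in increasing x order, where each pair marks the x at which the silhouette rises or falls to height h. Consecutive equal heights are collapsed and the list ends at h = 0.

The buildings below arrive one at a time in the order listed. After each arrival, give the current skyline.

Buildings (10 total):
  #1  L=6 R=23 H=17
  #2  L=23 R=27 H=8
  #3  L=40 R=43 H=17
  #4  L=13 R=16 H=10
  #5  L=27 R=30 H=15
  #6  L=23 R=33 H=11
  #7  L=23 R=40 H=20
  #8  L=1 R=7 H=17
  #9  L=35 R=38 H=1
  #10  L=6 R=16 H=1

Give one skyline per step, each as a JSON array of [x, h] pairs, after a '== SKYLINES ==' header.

== SKYLINES ==
[[6,17],[23,0]]
[[6,17],[23,8],[27,0]]
[[6,17],[23,8],[27,0],[40,17],[43,0]]
[[6,17],[23,8],[27,0],[40,17],[43,0]]
[[6,17],[23,8],[27,15],[30,0],[40,17],[43,0]]
[[6,17],[23,11],[27,15],[30,11],[33,0],[40,17],[43,0]]
[[6,17],[23,20],[40,17],[43,0]]
[[1,17],[23,20],[40,17],[43,0]]
[[1,17],[23,20],[40,17],[43,0]]
[[1,17],[23,20],[40,17],[43,0]]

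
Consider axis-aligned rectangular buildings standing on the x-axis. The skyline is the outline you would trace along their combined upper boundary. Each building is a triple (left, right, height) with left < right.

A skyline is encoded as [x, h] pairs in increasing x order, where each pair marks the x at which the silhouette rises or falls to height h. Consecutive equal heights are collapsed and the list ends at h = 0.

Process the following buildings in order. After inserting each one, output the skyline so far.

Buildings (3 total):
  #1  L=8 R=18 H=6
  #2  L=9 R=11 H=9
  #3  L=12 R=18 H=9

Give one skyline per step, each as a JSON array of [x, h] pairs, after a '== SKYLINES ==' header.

== SKYLINES ==
[[8,6],[18,0]]
[[8,6],[9,9],[11,6],[18,0]]
[[8,6],[9,9],[11,6],[12,9],[18,0]]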